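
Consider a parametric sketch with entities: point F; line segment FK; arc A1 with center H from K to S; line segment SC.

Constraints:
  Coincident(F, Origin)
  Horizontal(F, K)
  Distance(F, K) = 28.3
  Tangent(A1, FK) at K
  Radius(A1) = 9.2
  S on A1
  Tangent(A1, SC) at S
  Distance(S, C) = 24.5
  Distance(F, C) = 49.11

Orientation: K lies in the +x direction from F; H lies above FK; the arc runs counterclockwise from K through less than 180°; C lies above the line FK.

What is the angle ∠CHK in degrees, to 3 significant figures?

165°

Checks: F = (0.00, 0.00) ✓; |HS| = 9.200 ✓; ∠(HS, SC) = 90.00° ✓; |SC| = 24.50 ✓; |FC| = 49.11 ✓.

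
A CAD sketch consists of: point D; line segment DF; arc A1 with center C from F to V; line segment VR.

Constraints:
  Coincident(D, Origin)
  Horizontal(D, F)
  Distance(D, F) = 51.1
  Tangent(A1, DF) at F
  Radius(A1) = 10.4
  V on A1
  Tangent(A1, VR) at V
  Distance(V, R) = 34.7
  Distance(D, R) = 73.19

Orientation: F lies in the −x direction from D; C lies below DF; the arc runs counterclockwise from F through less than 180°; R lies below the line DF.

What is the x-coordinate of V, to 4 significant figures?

-61.41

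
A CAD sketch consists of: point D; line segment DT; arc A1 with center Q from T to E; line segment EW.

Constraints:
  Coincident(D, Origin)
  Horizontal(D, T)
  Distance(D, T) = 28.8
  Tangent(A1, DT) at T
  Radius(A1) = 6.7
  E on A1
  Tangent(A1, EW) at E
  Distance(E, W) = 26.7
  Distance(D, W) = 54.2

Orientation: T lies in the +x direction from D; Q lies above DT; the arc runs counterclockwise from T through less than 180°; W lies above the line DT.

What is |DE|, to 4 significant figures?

35.02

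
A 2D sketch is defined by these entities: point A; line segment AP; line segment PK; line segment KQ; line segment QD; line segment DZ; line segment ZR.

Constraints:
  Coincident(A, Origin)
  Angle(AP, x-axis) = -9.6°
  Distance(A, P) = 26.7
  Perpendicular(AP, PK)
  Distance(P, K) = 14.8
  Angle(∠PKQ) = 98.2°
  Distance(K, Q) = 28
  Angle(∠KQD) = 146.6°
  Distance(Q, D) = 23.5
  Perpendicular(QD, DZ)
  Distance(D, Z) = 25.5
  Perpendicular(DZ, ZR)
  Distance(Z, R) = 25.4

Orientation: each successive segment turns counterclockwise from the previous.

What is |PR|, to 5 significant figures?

15.530

A is at the origin; AP runs at -9.6° with length 26.7, so P = (26.326, -4.4527). AP is perpendicular to PK, so PK runs at 80.400°; with |PK| = 14.8, K = (28.794, 10.140). ∠PKQ = 98.2° gives KQ at 162.20° from the x-axis; with |KQ| = 28.0, Q = (2.1346, 18.699). ∠KQD = 146.6° gives QD at -164.40° from the x-axis; with |QD| = 23.5, D = (-20.500, 12.380). QD ⟂ DZ, so DZ runs at -74.400°; with |DZ| = 25.5, Z = (-13.642, -12.181). DZ ⟂ ZR, so ZR runs at 15.600°; with |ZR| = 25.4, R = (10.822, -5.3502). Then |PR| = |R − P| = 15.530.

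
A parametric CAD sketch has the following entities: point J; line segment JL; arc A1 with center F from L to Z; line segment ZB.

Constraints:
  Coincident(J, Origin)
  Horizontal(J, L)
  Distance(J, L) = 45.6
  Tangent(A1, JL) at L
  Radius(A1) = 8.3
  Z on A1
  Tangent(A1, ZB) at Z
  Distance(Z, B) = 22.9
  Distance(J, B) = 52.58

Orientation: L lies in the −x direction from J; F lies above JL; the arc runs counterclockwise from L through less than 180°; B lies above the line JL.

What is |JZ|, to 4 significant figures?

38.68

Checks: |FZ| = 8.300 ✓; ∠(FZ, ZB) = 90.00° ✓; |ZB| = 22.90 ✓; |JB| = 52.58 ✓.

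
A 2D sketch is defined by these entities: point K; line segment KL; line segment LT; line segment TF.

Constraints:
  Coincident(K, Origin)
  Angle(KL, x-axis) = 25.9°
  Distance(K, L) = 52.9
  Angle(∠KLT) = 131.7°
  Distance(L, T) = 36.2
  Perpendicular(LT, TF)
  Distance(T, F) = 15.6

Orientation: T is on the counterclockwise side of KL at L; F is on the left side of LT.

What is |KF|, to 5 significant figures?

75.284

K is at the origin; KL runs at 25.9° with length 52.9, so L = 52.9·(cos 25.9°, sin 25.9°) = (47.587, 23.107). ∠KLT = 131.7°, so LT runs at 25.9° + (180° − 131.7°) = 74.200° from the x-axis; with |LT| = 36.2, T = L + 36.2·(cos 74.200°, sin 74.200°) = (57.443, 57.939). LT is perpendicular to TF; with |TF| = 15.6 on the left of LT, F = T + 15.6·(-0.96222, 0.27228) = (42.433, 62.187). Then |KF| = |F − K| = 75.284.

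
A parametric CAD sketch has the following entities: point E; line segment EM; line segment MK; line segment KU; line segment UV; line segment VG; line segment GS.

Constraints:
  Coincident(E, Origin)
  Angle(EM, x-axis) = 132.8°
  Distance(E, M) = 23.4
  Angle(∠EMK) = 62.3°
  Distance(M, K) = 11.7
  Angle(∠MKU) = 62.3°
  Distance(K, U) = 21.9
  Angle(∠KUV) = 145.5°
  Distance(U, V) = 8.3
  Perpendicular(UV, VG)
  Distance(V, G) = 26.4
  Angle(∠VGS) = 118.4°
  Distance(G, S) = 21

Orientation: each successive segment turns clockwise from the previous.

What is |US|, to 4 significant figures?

37.78

UV is perpendicular to VG, so VG runs at 132.9°; with |VG| = 26.4, G = (-33.43, 12.53). ∠VGS = 118.4° gives GS at 71.30° from the x-axis; with |GS| = 21.0, S = (-26.70, 32.43). Then |US| = |S − U| = 37.78.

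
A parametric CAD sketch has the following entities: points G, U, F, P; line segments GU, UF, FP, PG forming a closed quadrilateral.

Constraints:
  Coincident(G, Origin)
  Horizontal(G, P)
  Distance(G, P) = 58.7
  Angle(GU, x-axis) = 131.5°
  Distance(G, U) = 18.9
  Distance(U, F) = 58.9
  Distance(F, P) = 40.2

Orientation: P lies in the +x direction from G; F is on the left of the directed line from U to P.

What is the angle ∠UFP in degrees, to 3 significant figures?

92.3°

G is at the origin; G and P share the same y with |GP| = 58.7 and P in +x, so P = (58.7, 0). GU runs at 131.5° with |GU| = 18.9, so U = (-12.5, 14.2). F is determined by |UF| = 58.9 and |FP| = 40.2 together: it lies at the intersection of circle(U, 58.9) and circle(P, 40.2). With |UP| = 72.6, the foot of the radical line on UP is 49.1 from U and the perpendicular offset is √(58.9² − 49.1²) = 32.6. Taking the left-of-UP solution: F = (42.0, 36.5).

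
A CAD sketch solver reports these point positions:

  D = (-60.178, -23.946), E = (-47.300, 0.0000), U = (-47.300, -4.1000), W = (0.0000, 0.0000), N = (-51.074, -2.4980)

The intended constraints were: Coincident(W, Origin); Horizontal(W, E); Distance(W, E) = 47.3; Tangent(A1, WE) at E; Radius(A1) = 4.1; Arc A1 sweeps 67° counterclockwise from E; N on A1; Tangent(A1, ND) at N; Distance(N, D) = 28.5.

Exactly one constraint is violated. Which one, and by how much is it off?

Distance(N, D) = 28.5 — off by 5.20.

W = (0.00, 0.00) ✓; W.y = 0.00, E.y = 0.00 ✓; |WE| = 47.30 ✓; ∠(UE, EW) = 90.00° ✓; |UE| = 4.100 ✓; bearing(U→N) − bearing(U→E) = 67.00° ✓; |UN| = 4.100 ✓; ∠(UN, ND) = 90.00° ✓; |ND| = 23.30 ✗.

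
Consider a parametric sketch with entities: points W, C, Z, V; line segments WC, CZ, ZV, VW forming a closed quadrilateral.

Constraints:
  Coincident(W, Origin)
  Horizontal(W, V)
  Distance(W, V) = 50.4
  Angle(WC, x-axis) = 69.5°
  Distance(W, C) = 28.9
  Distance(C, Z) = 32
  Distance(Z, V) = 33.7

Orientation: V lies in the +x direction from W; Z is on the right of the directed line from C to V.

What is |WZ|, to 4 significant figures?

17.47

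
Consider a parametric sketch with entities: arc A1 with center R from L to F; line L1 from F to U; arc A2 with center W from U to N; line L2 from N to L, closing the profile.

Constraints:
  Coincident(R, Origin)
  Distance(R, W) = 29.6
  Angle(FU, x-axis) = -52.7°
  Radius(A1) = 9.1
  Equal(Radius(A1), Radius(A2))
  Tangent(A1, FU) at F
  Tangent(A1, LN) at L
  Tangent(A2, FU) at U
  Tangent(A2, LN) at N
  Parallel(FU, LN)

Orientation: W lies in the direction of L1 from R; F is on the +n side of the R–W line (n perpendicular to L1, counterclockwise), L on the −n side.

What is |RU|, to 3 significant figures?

31.0

The slot axis is L1's direction at -52.7°, so u = (cos -52.7°, sin -52.7°) = (0.606, -0.795) and n = (−sin -52.7°, cos -52.7°) = (0.795, 0.606). R is at the origin and W lies 29.6 along u from R, so W = 29.6·u = (17.9, -23.5). Tangency of A1 to both parallel lines with radius 9.1 puts F and L at R ± 9.1·n: F = (7.24, 5.51), L = (-7.24, -5.51). Equal radii place U and N the same way about W: U = W + 9.1·n = (25.2, -18.0), N = W − 9.1·n = (10.7, -29.1). Then |RU| = |U − R| = 31.0.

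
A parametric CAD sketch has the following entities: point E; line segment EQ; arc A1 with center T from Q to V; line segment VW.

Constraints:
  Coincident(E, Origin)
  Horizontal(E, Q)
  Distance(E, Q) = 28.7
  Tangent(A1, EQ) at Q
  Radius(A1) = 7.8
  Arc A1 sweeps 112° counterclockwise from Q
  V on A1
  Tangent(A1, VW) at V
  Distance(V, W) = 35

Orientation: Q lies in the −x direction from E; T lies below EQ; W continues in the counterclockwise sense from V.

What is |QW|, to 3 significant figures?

43.6

E is at the origin; EQ is horizontal with |EQ| = 28.7 and Q on the −x side, so Q = (-28.7, 0.00). Tangency of A1 to EQ means the radius TQ is perpendicular to EQ, so T = Q + (0, -7.8) = (-28.7, -7.80). On A1, Q sits at bearing 90° from T; a 112° counterclockwise sweep puts V at bearing 202°, so V = T + 7.8·(cos 202°, sin 202°) = (-35.9, -10.7). Since A1 is tangent to VW there, TV ⟂ VW, so VW runs along (−sin 202°, cos 202°); with |VW| = 35.0, W = (-22.8, -43.2). Then |QW| = |W − Q| = 43.6.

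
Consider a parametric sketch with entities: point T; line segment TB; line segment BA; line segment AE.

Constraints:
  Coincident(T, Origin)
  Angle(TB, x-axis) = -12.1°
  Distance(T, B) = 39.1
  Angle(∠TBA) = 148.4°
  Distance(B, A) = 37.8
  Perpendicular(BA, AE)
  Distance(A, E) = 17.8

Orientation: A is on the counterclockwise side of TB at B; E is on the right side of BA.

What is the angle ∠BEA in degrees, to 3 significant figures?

64.8°

T is at the origin; TB runs at -12.1° with length 39.1, so B = 39.1·(cos -12.1°, sin -12.1°) = (38.2, -8.20). ∠TBA = 148.4°, so BA runs at -12.1° + (180° − 148.4°) = 19.5° from the x-axis; with |BA| = 37.8, A = B + 37.8·(cos 19.5°, sin 19.5°) = (73.9, 4.42). BA is perpendicular to AE; with |AE| = 17.8 on the right of BA, E = A + 17.8·(0.334, -0.943) = (79.8, -12.4). Then cos ∠BEA = EB·EA / (|EB||EA|), giving 64.8°.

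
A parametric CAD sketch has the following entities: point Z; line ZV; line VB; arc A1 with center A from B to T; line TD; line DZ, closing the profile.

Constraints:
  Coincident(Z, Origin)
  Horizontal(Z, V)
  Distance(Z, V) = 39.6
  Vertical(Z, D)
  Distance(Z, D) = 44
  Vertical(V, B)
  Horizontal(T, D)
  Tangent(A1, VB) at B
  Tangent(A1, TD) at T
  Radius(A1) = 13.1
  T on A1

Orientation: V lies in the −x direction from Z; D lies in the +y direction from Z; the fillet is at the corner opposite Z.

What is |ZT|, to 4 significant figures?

51.36

The virtual corner opposite Z is at (-39.60, 44.00). Since A1 is tangent to VB there, AB ⟂ VB and tangency of A1 to TD means the radius AT is perpendicular to TD, with radius 13.1, so the center A sits 13.1 in from both sides at A = (-26.50, 30.90). That places the tangent points at B = (-39.60, 30.90) on VB and T = (-26.50, 44.00) on TD. Then |ZT| = |T − Z| = 51.36.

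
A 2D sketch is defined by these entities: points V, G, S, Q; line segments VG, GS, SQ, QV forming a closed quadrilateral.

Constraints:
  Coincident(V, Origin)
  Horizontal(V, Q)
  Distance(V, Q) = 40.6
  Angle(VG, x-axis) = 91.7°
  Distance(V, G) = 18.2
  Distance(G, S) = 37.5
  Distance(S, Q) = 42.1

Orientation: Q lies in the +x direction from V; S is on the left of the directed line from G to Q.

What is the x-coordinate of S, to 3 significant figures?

29.5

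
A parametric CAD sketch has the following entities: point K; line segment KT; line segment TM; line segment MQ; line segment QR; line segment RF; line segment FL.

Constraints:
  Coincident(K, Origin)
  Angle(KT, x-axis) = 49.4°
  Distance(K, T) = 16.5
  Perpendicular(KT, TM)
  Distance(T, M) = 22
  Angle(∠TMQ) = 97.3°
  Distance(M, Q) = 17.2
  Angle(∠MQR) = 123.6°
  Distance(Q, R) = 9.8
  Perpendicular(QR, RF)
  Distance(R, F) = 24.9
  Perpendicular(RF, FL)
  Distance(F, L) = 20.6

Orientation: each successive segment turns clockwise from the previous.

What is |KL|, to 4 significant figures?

29.99

K is at the origin; KT runs at 49.4° with length 16.5, so T = (10.74, 12.53). KT ⟂ TM, so TM runs at -40.60°; with |TM| = 22.0, M = (27.44, -1.789). ∠TMQ = 97.3° gives MQ at -123.3° from the x-axis; with |MQ| = 17.2, Q = (18.00, -16.16). ∠MQR = 123.6° gives QR at -179.7° from the x-axis; with |QR| = 9.8, R = (8.199, -16.22). QR ⟂ RF, so RF runs at 90.30°; with |RF| = 24.9, F = (8.068, 8.683). The perpendicularity gives FL at right angles to RF, so FL runs at 0.3000°; with |FL| = 20.6, L = (28.67, 8.791). Then |KL| = |L − K| = 29.99.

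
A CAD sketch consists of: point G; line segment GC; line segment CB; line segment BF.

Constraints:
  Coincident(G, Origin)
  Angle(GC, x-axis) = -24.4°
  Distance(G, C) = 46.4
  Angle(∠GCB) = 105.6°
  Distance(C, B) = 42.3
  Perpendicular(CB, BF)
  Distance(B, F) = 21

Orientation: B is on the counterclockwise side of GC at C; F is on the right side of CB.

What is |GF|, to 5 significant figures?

85.533

G is at the origin; GC runs at -24.4° with length 46.4, so C = 46.4·(cos -24.4°, sin -24.4°) = (42.256, -19.168). ∠GCB = 105.6°, so CB runs at -24.4° + (180° − 105.6°) = 50.000° from the x-axis; with |CB| = 42.3, B = C + 42.3·(cos 50.000°, sin 50.000°) = (69.446, 13.236). CB ⟂ BF; with |BF| = 21.0 on the right of CB, F = B + 21.0·(0.76604, -0.64279) = (85.533, -0.26291). Then |GF| = |F − G| = 85.533.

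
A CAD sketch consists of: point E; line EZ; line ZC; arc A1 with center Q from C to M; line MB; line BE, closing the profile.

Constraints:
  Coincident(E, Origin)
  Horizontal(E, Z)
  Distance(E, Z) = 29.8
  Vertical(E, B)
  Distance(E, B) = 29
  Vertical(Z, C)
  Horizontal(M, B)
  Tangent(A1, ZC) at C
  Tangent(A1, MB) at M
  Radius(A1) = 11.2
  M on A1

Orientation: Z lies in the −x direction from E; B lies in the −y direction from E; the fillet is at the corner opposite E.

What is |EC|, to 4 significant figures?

34.71

E is at the origin; EZ is horizontal with |EZ| = 29.8 and Z on the −x side, so Z = (-29.80, 0.000). E and B share the same x with |EB| = 29.0 and B on the −y side, so B = (0.000, -29.00). The virtual corner opposite E is at (-29.80, -29.00). The tangent condition forces QC to be normal to ZC and A1 meets MB tangentially, so QM is at right angles to MB, with radius 11.2, so the center Q sits 11.2 in from both sides at Q = (-18.60, -17.80). That places the tangent points at C = (-29.80, -17.80) on ZC and M = (-18.60, -29.00) on MB. Then |EC| = |C − E| = 34.71.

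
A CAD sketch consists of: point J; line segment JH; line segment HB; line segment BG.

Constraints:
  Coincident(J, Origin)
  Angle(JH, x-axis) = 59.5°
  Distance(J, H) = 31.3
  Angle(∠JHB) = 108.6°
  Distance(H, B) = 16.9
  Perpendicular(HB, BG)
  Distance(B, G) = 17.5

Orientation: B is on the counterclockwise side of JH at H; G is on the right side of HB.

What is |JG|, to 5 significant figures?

54.289

J is at the origin; JH runs at 59.5° with length 31.3, so H = 31.3·(cos 59.5°, sin 59.5°) = (15.886, 26.969). ∠JHB = 108.6°, so HB runs at 59.5° + (180° − 108.6°) = 130.90° from the x-axis; with |HB| = 16.9, B = H + 16.9·(cos 130.90°, sin 130.90°) = (4.8208, 39.743). HB ⟂ BG; with |BG| = 17.5 on the right of HB, G = B + 17.5·(0.75585, 0.65474) = (18.048, 51.201). Then |JG| = |G − J| = 54.289.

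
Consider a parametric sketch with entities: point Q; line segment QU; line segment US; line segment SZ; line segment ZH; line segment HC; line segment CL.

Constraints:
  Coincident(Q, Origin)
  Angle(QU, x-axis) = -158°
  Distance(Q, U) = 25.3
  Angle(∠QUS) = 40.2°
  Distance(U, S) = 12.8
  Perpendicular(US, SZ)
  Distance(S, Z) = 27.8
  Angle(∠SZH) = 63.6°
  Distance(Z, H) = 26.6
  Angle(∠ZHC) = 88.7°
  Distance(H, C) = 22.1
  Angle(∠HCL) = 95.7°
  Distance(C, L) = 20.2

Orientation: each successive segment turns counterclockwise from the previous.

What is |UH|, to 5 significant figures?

19.409

The perpendicularity gives SZ at right angles to US, so SZ runs at 71.800°; with |SZ| = 27.8, Z = (-2.6152, 12.934). ∠SZH = 63.6° gives ZH at -171.80° from the x-axis; with |ZH| = 26.6, H = (-28.943, 9.1399). Then |UH| = |H − U| = 19.409.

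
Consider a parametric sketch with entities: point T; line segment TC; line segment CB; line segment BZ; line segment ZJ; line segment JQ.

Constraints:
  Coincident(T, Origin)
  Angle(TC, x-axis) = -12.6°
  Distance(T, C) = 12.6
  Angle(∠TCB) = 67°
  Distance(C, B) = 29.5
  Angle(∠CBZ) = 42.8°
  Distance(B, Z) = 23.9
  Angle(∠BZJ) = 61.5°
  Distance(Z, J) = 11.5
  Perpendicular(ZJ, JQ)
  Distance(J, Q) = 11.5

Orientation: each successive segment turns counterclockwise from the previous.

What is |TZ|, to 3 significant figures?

8.43

T is at the origin; TC runs at -12.6° with length 12.6, so C = (12.3, -2.75). ∠TCB = 67.0° gives CB at 100° from the x-axis; with |CB| = 29.5, B = (6.97, 26.3). ∠CBZ = 42.8° gives BZ at -122° from the x-axis; with |BZ| = 23.9, Z = (-5.84, 6.09). Then |TZ| = |Z − T| = 8.43.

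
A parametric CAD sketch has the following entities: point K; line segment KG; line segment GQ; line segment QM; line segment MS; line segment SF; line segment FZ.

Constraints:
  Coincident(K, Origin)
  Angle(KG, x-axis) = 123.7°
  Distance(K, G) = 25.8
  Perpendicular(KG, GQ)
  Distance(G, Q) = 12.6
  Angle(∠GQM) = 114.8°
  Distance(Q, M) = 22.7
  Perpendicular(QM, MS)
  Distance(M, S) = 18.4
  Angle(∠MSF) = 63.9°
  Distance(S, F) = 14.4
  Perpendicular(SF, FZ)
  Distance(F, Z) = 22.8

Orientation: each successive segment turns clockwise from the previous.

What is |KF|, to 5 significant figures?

13.189

K is at the origin; KG runs at 123.7° with length 25.8, so G = (-14.315, 21.464). KG ⟂ GQ, so GQ runs at 33.700°; with |GQ| = 12.6, Q = (-3.8324, 28.455). ∠GQM = 114.8° gives QM at -31.500° from the x-axis; with |QM| = 22.7, M = (15.523, 16.595). QM is perpendicular to MS, so MS runs at -121.50°; with |MS| = 18.4, S = (5.9086, 0.90616). ∠MSF = 63.9° gives SF at 122.40° from the x-axis; with |SF| = 14.4, F = (-1.8073, 13.064). Then |KF| = |F − K| = 13.189.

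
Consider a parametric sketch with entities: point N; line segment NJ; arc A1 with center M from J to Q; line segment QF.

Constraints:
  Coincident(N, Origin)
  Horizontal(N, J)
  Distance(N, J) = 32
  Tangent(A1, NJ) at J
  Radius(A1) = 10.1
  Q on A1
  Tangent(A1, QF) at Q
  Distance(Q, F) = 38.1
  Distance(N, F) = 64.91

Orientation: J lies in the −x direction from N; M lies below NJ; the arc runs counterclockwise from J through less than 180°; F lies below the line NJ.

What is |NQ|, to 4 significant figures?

43.16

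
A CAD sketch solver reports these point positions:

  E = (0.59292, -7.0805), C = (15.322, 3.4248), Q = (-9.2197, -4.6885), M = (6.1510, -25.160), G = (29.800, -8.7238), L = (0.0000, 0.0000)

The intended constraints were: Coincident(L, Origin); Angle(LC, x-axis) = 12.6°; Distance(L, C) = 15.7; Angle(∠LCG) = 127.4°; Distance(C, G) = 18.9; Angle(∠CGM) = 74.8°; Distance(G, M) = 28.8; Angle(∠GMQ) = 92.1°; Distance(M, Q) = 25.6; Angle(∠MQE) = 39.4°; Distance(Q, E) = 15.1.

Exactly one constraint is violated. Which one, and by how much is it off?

Distance(Q, E) = 15.1 — off by 5.00.

L = (0.00, 0.00) ✓; LC at 12.60° ✓; |LC| = 15.70 ✓; ∠LCG = 127.4° ✓; |CG| = 18.90 ✓; ∠CGM = 74.80° ✓; |GM| = 28.80 ✓; ∠GMQ = 92.10° ✓; |MQ| = 25.60 ✓; ∠MQE = 39.40° ✓; |QE| = 10.10 ✗.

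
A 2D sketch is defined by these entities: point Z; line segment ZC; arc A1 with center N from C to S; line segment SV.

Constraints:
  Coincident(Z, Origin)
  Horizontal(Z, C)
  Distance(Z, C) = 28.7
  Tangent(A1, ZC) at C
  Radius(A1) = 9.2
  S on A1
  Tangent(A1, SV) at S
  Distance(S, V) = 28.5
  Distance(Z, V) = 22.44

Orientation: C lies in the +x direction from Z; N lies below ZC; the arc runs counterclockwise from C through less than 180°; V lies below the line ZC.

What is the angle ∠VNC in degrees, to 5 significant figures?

116.08°

Checks: |NS| = 9.200 ✓; ∠(NS, SV) = 90.00° ✓; |SV| = 28.50 ✓; |ZV| = 22.44 ✓.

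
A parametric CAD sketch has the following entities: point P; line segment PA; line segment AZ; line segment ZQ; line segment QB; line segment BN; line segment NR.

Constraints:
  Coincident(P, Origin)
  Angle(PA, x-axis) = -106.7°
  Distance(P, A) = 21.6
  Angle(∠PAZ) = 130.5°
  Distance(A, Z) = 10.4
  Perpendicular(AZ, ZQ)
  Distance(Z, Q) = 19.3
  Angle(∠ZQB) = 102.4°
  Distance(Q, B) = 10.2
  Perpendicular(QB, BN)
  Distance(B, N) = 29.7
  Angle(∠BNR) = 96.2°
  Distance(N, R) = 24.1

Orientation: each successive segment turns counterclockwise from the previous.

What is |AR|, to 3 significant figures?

22.7

The perpendicularity gives BN at right angles to QB, so BN runs at -160°; with |BN| = 29.7, N = (-15.7, -19.8). ∠BNR = 96.2° gives NR at -75.8° from the x-axis; with |NR| = 24.1, R = (-9.83, -43.1). Then |AR| = |R − A| = 22.7.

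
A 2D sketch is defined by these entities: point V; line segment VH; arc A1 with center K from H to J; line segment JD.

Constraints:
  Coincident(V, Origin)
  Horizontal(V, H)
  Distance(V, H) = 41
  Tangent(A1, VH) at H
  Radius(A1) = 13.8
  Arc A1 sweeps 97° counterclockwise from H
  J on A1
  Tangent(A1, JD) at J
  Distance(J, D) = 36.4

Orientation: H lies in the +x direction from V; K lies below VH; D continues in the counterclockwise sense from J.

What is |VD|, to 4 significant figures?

60.59

V is at the origin; V and H share the same y with |VH| = 41.0 and H on the +x side, so H = (41.00, 0.000). The tangent condition forces KH to be normal to VH, so K = H + (0, -13.8) = (41.00, -13.80). On A1, H sits at bearing 90° from K; a 97° counterclockwise sweep puts J at bearing 187°, so J = K + 13.8·(cos 187°, sin 187°) = (27.30, -15.48). A1 meets JD tangentially, so KJ is at right angles to JD, so JD runs along (−sin 187°, cos 187°); with |JD| = 36.4, D = (31.74, -51.61). Then |VD| = |D − V| = 60.59.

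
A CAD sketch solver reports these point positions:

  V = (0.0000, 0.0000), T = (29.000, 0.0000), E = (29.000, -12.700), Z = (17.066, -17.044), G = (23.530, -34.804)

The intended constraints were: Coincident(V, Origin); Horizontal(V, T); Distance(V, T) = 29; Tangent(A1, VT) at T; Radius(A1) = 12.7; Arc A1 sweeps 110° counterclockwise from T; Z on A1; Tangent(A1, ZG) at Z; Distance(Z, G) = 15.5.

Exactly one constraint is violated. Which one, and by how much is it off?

Distance(Z, G) = 15.5 — off by 3.40.

V = (0.00, 0.00) ✓; V.y = 0.00, T.y = 0.00 ✓; |VT| = 29.00 ✓; ∠(ET, TV) = 90.00° ✓; |ET| = 12.70 ✓; bearing(E→Z) − bearing(E→T) = 110.0° ✓; |EZ| = 12.70 ✓; ∠(EZ, ZG) = 90.00° ✓; |ZG| = 18.90 ✗.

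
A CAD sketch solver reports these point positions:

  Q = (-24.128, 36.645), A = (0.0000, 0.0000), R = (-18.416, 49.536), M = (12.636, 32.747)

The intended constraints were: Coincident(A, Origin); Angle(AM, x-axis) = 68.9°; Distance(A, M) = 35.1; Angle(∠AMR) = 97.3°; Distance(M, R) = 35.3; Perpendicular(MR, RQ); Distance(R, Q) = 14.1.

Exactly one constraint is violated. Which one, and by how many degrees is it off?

Perpendicular(MR, RQ) — off by 4.50°.

A = (0.00, 0.00) ✓; AM at 68.90° ✓; |AM| = 35.10 ✓; ∠AMR = 97.30° ✓; |MR| = 35.30 ✓; ∠(MR, RQ) = 94.50° ✗; |RQ| = 14.10 ✓.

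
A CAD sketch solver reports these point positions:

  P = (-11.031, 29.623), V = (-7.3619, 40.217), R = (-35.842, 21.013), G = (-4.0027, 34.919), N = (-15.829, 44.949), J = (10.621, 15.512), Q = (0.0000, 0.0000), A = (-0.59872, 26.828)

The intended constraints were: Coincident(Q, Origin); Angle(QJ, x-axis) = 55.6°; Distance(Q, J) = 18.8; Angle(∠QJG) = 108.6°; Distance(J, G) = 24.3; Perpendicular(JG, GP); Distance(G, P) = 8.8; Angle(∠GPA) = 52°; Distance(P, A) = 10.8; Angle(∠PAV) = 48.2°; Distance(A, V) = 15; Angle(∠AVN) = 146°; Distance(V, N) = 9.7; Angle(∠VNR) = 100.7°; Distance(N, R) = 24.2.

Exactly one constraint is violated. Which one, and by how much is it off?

Distance(N, R) = 24.2 — off by 7.00.

Q = (0.00, 0.00) ✓; QJ at 55.60° ✓; |QJ| = 18.80 ✓; ∠QJG = 108.6° ✓; |JG| = 24.30 ✓; ∠(JG, GP) = 90.00° ✓; |GP| = 8.800 ✓; ∠GPA = 52.00° ✓; |PA| = 10.80 ✓; ∠PAV = 48.20° ✓; |AV| = 15.00 ✓; ∠AVN = 146.0° ✓; |VN| = 9.700 ✓; ∠VNR = 100.7° ✓; |NR| = 31.20 ✗.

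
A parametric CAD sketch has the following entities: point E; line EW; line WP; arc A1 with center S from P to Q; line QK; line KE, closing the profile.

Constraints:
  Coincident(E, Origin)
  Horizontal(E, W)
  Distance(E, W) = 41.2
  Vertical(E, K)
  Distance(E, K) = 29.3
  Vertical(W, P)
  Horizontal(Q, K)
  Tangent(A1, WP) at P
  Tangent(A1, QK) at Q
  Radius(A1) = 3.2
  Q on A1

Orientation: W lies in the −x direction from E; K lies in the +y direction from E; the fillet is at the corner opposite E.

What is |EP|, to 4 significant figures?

48.77

The virtual corner opposite E is at (-41.20, 29.30). Since A1 is tangent to WP there, SP ⟂ WP and tangency of A1 to QK means the radius SQ is perpendicular to QK, with radius 3.2, so the center S sits 3.2 in from both sides at S = (-38.00, 26.10). That places the tangent points at P = (-41.20, 26.10) on WP and Q = (-38.00, 29.30) on QK. Then |EP| = |P − E| = 48.77.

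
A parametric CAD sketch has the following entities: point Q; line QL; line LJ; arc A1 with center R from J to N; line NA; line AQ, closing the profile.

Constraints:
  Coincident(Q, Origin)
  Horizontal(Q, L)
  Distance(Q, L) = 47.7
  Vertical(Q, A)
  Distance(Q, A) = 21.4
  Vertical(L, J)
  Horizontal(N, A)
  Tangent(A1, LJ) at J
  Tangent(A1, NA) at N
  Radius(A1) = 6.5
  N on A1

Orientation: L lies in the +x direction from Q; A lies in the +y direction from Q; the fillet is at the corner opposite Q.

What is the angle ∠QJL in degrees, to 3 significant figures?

72.7°

Q is at the origin; QL is horizontal with |QL| = 47.7 and L on the +x side, so L = (47.7, 0.00). Q and A share the same x with |QA| = 21.4 and A on the +y side, so A = (0.00, 21.4). The virtual corner opposite Q is at (47.7, 21.4). A1 meets LJ tangentially, so RJ is at right angles to LJ and since A1 is tangent to NA there, RN ⟂ NA, with radius 6.5, so the center R sits 6.5 in from both sides at R = (41.2, 14.9). That places the tangent points at J = (47.7, 14.9) on LJ and N = (41.2, 21.4) on NA. Then cos ∠QJL = JQ·JL / (|JQ||JL|), giving 72.7°.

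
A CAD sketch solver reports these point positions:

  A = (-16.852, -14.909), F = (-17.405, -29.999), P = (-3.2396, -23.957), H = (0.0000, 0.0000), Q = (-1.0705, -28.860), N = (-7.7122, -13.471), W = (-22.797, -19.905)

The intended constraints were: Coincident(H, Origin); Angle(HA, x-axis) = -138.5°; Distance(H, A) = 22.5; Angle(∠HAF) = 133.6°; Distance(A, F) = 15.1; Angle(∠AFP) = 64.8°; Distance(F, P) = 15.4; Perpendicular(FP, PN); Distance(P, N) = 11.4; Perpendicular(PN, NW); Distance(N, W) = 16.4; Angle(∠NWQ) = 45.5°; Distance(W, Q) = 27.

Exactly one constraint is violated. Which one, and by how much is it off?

Distance(W, Q) = 27 — off by 3.50.

H = (0.00, 0.00) ✓; HA at -138.5° ✓; |HA| = 22.50 ✓; ∠HAF = 133.6° ✓; |AF| = 15.10 ✓; ∠AFP = 64.80° ✓; |FP| = 15.40 ✓; ∠(FP, PN) = 90.00° ✓; |PN| = 11.40 ✓; ∠(PN, NW) = 90.00° ✓; |NW| = 16.40 ✓; ∠NWQ = 45.50° ✓; |WQ| = 23.50 ✗.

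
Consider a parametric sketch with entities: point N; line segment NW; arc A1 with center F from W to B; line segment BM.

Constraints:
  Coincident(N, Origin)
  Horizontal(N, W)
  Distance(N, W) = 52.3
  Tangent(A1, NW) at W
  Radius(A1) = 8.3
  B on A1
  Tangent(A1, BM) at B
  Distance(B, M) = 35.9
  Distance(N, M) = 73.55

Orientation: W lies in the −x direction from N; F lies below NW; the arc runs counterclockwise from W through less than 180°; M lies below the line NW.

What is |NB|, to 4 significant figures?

61.22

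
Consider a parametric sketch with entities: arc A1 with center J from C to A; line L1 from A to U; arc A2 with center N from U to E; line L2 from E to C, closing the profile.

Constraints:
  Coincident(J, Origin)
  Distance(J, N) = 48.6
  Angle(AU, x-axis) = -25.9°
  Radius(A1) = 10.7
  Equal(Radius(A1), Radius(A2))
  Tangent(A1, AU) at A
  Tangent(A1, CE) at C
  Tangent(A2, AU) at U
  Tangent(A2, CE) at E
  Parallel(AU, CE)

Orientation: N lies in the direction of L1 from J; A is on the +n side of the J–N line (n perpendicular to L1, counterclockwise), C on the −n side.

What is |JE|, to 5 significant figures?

49.764

The slot axis is L1's direction at -25.9°, so u = (cos -25.9°, sin -25.9°) = (0.89956, -0.43680) and n = (−sin -25.9°, cos -25.9°) = (0.43680, 0.89956). J is at the origin and N lies 48.6 along u from J, so N = 48.6·u = (43.719, -21.229). Tangency of A1 to both parallel lines with radius 10.7 puts A and C at J ± 10.7·n: A = (4.6738, 9.6253), C = (-4.6738, -9.6253). Equal radii place U and E the same way about N: U = N + 10.7·n = (48.392, -11.603), E = N − 10.7·n = (39.045, -30.854). Then |JE| = |E − J| = 49.764.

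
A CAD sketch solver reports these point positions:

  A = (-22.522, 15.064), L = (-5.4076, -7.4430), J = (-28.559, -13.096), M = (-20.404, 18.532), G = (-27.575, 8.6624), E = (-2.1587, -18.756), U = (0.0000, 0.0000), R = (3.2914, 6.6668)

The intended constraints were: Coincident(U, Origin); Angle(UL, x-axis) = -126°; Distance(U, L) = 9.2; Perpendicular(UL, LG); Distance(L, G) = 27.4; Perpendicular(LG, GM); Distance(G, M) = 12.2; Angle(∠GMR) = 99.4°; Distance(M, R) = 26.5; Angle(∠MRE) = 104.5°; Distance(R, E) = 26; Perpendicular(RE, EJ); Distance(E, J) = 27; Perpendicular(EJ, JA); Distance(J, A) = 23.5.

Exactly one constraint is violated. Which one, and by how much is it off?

Distance(J, A) = 23.5 — off by 5.30.

U = (0.00, 0.00) ✓; UL at -126.0° ✓; |UL| = 9.200 ✓; ∠(UL, LG) = 90.00° ✓; |LG| = 27.40 ✓; ∠(LG, GM) = 90.00° ✓; |GM| = 12.20 ✓; ∠GMR = 99.40° ✓; |MR| = 26.50 ✓; ∠MRE = 104.5° ✓; |RE| = 26.00 ✓; ∠(RE, EJ) = 90.00° ✓; |EJ| = 27.00 ✓; ∠(EJ, JA) = 90.00° ✓; |JA| = 28.80 ✗.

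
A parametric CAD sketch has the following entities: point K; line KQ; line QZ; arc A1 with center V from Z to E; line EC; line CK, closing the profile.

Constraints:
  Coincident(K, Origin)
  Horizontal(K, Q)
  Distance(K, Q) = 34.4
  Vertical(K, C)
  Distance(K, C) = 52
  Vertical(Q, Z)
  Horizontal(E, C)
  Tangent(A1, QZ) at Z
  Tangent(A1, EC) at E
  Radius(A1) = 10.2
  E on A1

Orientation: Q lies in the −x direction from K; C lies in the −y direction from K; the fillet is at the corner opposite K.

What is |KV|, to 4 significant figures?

48.30

K is at the origin; K and Q share the same y with |KQ| = 34.4 and Q on the −x side, so Q = (-34.40, 0.000). K and C share the same x with |KC| = 52.0 and C on the −y side, so C = (0.000, -52.00). The virtual corner opposite K is at (-34.40, -52.00). The tangent condition forces VZ to be normal to QZ and the tangent condition forces VE to be normal to EC, with radius 10.2, so the center V sits 10.2 in from both sides at V = (-24.20, -41.80). Then |KV| = |V − K| = 48.30.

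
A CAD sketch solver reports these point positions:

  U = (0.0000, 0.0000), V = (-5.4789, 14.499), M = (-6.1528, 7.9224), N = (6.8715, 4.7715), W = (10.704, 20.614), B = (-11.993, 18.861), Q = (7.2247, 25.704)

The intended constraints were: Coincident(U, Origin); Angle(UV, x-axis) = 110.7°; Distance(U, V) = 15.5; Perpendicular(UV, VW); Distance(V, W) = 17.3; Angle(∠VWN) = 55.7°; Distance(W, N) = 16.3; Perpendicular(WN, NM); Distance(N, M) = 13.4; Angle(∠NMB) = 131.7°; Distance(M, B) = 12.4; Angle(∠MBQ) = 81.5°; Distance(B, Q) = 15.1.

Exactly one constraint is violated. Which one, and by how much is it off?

Distance(B, Q) = 15.1 — off by 5.30.

U = (0.00, 0.00) ✓; UV at 110.7° ✓; |UV| = 15.50 ✓; ∠(UV, VW) = 90.00° ✓; |VW| = 17.30 ✓; ∠VWN = 55.70° ✓; |WN| = 16.30 ✓; ∠(WN, NM) = 90.00° ✓; |NM| = 13.40 ✓; ∠NMB = 131.7° ✓; |MB| = 12.40 ✓; ∠MBQ = 81.50° ✓; |BQ| = 20.40 ✗.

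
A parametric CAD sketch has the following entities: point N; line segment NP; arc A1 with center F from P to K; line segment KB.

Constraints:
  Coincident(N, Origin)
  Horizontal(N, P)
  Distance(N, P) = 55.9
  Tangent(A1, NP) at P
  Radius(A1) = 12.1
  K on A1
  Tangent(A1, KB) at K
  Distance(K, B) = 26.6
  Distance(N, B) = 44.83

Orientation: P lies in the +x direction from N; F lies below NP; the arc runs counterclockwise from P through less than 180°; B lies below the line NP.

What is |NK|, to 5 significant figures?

45.601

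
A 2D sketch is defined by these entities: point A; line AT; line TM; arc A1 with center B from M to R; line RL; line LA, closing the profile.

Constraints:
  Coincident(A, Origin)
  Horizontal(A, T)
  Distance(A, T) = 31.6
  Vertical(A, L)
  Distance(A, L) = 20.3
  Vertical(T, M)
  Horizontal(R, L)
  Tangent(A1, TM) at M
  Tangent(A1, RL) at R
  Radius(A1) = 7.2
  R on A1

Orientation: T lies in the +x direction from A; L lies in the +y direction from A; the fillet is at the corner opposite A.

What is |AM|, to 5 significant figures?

34.208

The virtual corner opposite A is at (31.600, 20.300). The tangent condition forces BM to be normal to TM and tangency of A1 to RL means the radius BR is perpendicular to RL, with radius 7.2, so the center B sits 7.2 in from both sides at B = (24.400, 13.100). That places the tangent points at M = (31.600, 13.100) on TM and R = (24.400, 20.300) on RL. Then |AM| = |M − A| = 34.208.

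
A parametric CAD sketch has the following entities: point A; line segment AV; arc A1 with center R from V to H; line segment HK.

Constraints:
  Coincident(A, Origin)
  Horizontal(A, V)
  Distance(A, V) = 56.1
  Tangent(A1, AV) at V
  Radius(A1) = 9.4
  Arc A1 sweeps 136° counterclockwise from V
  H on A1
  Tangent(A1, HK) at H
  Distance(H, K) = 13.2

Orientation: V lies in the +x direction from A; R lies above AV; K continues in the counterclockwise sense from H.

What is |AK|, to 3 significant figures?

58.9

A is at the origin; A and V share the same y with |AV| = 56.1 and V on the +x side, so V = (56.1, 0.00). Since A1 is tangent to AV there, RV ⟂ AV, so R = V + (0, 9.4) = (56.1, 9.40). On A1, V sits at bearing -90° from R; a 136° counterclockwise sweep puts H at bearing 46°, so H = R + 9.4·(cos 46°, sin 46°) = (62.6, 16.2). Tangency of A1 to HK means the radius RH is perpendicular to HK, so HK runs along (−sin 46°, cos 46°); with |HK| = 13.2, K = (53.1, 25.3). Then |AK| = |K − A| = 58.9.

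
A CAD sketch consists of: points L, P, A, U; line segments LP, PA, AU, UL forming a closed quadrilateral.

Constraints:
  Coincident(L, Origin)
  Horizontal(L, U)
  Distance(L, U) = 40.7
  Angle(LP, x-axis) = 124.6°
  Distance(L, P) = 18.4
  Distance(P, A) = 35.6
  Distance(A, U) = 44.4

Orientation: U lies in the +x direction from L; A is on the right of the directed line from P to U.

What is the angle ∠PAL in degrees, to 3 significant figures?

16.4°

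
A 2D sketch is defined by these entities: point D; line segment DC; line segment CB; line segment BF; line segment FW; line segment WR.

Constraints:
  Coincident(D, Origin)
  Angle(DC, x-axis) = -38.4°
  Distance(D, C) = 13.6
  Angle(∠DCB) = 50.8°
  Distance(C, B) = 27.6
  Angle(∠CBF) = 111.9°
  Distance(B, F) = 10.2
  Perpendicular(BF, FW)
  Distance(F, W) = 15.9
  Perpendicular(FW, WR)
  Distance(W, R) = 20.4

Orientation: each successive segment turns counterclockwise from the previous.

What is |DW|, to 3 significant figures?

9.41

D is at the origin; DC runs at -38.4° with length 13.6, so C = (10.7, -8.45). ∠DCB = 50.8° gives CB at 90.8° from the x-axis; with |CB| = 27.6, B = (10.3, 19.1). ∠CBF = 111.9° gives BF at 159° from the x-axis; with |BF| = 10.2, F = (0.757, 22.8). The perpendicularity gives FW at right angles to BF, so FW runs at -111°; with |FW| = 15.9, W = (-4.97, 7.99). Then |DW| = |W − D| = 9.41.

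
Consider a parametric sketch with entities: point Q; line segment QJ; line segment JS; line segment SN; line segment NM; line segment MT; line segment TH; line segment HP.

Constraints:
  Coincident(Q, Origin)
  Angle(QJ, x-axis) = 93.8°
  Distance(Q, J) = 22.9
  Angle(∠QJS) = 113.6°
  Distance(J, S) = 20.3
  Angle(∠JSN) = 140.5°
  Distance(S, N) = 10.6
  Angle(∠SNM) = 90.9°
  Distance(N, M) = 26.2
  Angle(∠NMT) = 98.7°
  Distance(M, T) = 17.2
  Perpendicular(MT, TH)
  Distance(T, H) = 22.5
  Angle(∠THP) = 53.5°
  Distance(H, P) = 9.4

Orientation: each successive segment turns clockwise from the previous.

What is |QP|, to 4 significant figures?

25.13

Q is at the origin; QJ runs at 93.8° with length 22.9, so J = (-1.518, 22.85). ∠QJS = 113.6° gives JS at 27.40° from the x-axis; with |JS| = 20.3, S = (16.50, 32.19). ∠JSN = 140.5° gives SN at -12.10° from the x-axis; with |SN| = 10.6, N = (26.87, 29.97). ∠SNM = 90.9° gives NM at -101.2° from the x-axis; with |NM| = 26.2, M = (21.78, 4.269). ∠NMT = 98.7° gives MT at 177.5° from the x-axis; with |MT| = 17.2, T = (4.597, 5.019). MT ⟂ TH, so TH runs at 87.50°; with |TH| = 22.5, H = (5.578, 27.50). ∠THP = 53.5° gives HP at -39.00° from the x-axis; with |HP| = 9.4, P = (12.88, 21.58). Then |QP| = |P − Q| = 25.13.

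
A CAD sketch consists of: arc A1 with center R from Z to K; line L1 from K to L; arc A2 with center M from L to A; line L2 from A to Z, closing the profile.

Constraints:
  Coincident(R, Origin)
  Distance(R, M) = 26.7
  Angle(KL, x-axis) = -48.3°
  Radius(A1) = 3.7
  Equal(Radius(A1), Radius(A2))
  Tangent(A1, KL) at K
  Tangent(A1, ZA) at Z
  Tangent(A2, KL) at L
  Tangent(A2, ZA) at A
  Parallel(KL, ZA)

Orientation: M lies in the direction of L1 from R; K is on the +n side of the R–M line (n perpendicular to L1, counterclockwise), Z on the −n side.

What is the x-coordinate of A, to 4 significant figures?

15.00

The slot axis is L1's direction at -48.3°, so u = (cos -48.3°, sin -48.3°) = (0.6652, -0.7466) and n = (−sin -48.3°, cos -48.3°) = (0.7466, 0.6652). R is at the origin and M lies 26.7 along u from R, so M = 26.7·u = (17.76, -19.94). Tangency of A1 to both parallel lines with radius 3.7 puts K and Z at R ± 3.7·n: K = (2.763, 2.461), Z = (-2.763, -2.461). Equal radii place L and A the same way about M: L = M + 3.7·n = (20.52, -17.47), A = M − 3.7·n = (15.00, -22.40). So A.x = 15.00.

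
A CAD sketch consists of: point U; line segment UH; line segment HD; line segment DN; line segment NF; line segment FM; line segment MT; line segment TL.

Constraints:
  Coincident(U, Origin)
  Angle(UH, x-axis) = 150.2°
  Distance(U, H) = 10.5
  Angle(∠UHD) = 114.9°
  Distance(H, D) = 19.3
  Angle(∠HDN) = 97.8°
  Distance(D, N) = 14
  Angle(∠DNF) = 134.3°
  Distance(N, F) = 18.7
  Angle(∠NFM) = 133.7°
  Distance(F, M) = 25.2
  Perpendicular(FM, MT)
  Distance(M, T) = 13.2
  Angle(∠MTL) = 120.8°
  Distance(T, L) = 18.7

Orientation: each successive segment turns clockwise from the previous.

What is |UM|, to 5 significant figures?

24.255

∠DNF = 134.3° gives NF at -42.800° from the x-axis; with |NF| = 18.7, F = (20.240, 12.450). ∠NFM = 133.7° gives FM at -89.100° from the x-axis; with |FM| = 25.2, M = (20.636, -12.746). Then |UM| = |M − U| = 24.255.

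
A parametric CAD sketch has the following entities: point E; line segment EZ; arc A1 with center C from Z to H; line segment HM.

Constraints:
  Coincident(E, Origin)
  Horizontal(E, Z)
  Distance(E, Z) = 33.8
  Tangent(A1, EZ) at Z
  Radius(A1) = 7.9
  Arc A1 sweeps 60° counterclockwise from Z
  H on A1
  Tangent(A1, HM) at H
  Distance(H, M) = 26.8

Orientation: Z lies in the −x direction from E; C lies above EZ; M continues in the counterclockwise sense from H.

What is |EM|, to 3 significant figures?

30.4

E is at the origin; E and Z share the same y with |EZ| = 33.8 and Z on the −x side, so Z = (-33.8, 0.00). Since A1 is tangent to EZ there, CZ ⟂ EZ, so C = Z + (0, 7.9) = (-33.8, 7.90). On A1, Z sits at bearing -90° from C; a 60° counterclockwise sweep puts H at bearing -30°, so H = C + 7.9·(cos -30°, sin -30°) = (-27.0, 3.95). Tangency of A1 to HM means the radius CH is perpendicular to HM, so HM runs along (−sin -30°, cos -30°); with |HM| = 26.8, M = (-13.6, 27.2). Then |EM| = |M − E| = 30.4.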